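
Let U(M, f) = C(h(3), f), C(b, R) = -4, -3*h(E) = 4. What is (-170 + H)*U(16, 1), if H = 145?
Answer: 100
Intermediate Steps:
h(E) = -4/3 (h(E) = -⅓*4 = -4/3)
U(M, f) = -4
(-170 + H)*U(16, 1) = (-170 + 145)*(-4) = -25*(-4) = 100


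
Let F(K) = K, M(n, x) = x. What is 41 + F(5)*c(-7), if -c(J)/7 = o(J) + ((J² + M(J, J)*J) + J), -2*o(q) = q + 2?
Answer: -6463/2 ≈ -3231.5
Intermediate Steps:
o(q) = -1 - q/2 (o(q) = -(q + 2)/2 = -(2 + q)/2 = -1 - q/2)
c(J) = 7 - 14*J² - 7*J/2 (c(J) = -7*((-1 - J/2) + ((J² + J*J) + J)) = -7*((-1 - J/2) + ((J² + J²) + J)) = -7*((-1 - J/2) + (2*J² + J)) = -7*((-1 - J/2) + (J + 2*J²)) = -7*(-1 + J/2 + 2*J²) = 7 - 14*J² - 7*J/2)
41 + F(5)*c(-7) = 41 + 5*(7 - 14*(-7)² - 7/2*(-7)) = 41 + 5*(7 - 14*49 + 49/2) = 41 + 5*(7 - 686 + 49/2) = 41 + 5*(-1309/2) = 41 - 6545/2 = -6463/2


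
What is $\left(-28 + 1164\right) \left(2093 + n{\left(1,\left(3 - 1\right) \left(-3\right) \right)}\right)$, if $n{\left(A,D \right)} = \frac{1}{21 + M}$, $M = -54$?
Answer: $\frac{78461248}{33} \approx 2.3776 \cdot 10^{6}$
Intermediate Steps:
$n{\left(A,D \right)} = - \frac{1}{33}$ ($n{\left(A,D \right)} = \frac{1}{21 - 54} = \frac{1}{-33} = - \frac{1}{33}$)
$\left(-28 + 1164\right) \left(2093 + n{\left(1,\left(3 - 1\right) \left(-3\right) \right)}\right) = \left(-28 + 1164\right) \left(2093 - \frac{1}{33}\right) = 1136 \cdot \frac{69068}{33} = \frac{78461248}{33}$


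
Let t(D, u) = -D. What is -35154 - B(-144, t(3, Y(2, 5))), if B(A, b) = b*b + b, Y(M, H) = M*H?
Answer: -35160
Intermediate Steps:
Y(M, H) = H*M
B(A, b) = b + b**2 (B(A, b) = b**2 + b = b + b**2)
-35154 - B(-144, t(3, Y(2, 5))) = -35154 - (-1*3)*(1 - 1*3) = -35154 - (-3)*(1 - 3) = -35154 - (-3)*(-2) = -35154 - 1*6 = -35154 - 6 = -35160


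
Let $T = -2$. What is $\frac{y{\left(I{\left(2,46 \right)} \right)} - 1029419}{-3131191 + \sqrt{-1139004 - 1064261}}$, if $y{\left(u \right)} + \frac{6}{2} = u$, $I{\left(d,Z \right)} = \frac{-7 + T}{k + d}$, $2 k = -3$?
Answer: $\frac{1611686631520}{4902179640873} + \frac{514720 i \sqrt{2203265}}{4902179640873} \approx 0.32877 + 0.00015585 i$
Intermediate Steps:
$k = - \frac{3}{2}$ ($k = \frac{1}{2} \left(-3\right) = - \frac{3}{2} \approx -1.5$)
$I{\left(d,Z \right)} = - \frac{9}{- \frac{3}{2} + d}$ ($I{\left(d,Z \right)} = \frac{-7 - 2}{- \frac{3}{2} + d} = - \frac{9}{- \frac{3}{2} + d}$)
$y{\left(u \right)} = -3 + u$
$\frac{y{\left(I{\left(2,46 \right)} \right)} - 1029419}{-3131191 + \sqrt{-1139004 - 1064261}} = \frac{\left(-3 - \frac{18}{-3 + 2 \cdot 2}\right) - 1029419}{-3131191 + \sqrt{-1139004 - 1064261}} = \frac{\left(-3 - \frac{18}{-3 + 4}\right) - 1029419}{-3131191 + \sqrt{-2203265}} = \frac{\left(-3 - \frac{18}{1}\right) - 1029419}{-3131191 + i \sqrt{2203265}} = \frac{\left(-3 - 18\right) - 1029419}{-3131191 + i \sqrt{2203265}} = \frac{-21 - 1029419}{-3131191 + i \sqrt{2203265}} = - \frac{1029440}{-3131191 + i \sqrt{2203265}}$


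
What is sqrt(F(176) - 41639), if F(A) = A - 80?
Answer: I*sqrt(41543) ≈ 203.82*I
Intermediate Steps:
F(A) = -80 + A
sqrt(F(176) - 41639) = sqrt((-80 + 176) - 41639) = sqrt(96 - 41639) = sqrt(-41543) = I*sqrt(41543)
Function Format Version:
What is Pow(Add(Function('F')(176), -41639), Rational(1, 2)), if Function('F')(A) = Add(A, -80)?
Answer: Mul(I, Pow(41543, Rational(1, 2))) ≈ Mul(203.82, I)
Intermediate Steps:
Function('F')(A) = Add(-80, A)
Pow(Add(Function('F')(176), -41639), Rational(1, 2)) = Pow(Add(Add(-80, 176), -41639), Rational(1, 2)) = Pow(Add(96, -41639), Rational(1, 2)) = Pow(-41543, Rational(1, 2)) = Mul(I, Pow(41543, Rational(1, 2)))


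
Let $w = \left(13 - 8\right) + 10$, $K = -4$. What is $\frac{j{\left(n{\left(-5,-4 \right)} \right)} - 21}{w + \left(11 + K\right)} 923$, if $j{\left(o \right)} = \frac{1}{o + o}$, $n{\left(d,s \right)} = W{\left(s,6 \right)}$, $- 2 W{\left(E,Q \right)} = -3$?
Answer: $- \frac{28613}{33} \approx -867.06$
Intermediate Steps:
$W{\left(E,Q \right)} = \frac{3}{2}$ ($W{\left(E,Q \right)} = \left(- \frac{1}{2}\right) \left(-3\right) = \frac{3}{2}$)
$n{\left(d,s \right)} = \frac{3}{2}$
$j{\left(o \right)} = \frac{1}{2 o}$
$w = 15$ ($w = 5 + 10 = 15$)
$\frac{j{\left(n{\left(-5,-4 \right)} \right)} - 21}{w + \left(11 + K\right)} 923 = \frac{\frac{1}{2 \cdot \frac{3}{2}} - 21}{15 + \left(11 - 4\right)} 923 = \frac{\frac{1}{2} \cdot \frac{2}{3} - 21}{15 + 7} \cdot 923 = \frac{\frac{1}{3} - 21}{22} \cdot 923 = \left(- \frac{62}{3}\right) \frac{1}{22} \cdot 923 = \left(- \frac{31}{33}\right) 923 = - \frac{28613}{33}$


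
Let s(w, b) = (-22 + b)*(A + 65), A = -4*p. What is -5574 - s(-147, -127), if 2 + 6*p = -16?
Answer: 5899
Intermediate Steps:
p = -3 (p = -⅓ + (⅙)*(-16) = -⅓ - 8/3 = -3)
A = 12 (A = -4*(-3) = 12)
s(w, b) = -1694 + 77*b (s(w, b) = (-22 + b)*(12 + 65) = (-22 + b)*77 = -1694 + 77*b)
-5574 - s(-147, -127) = -5574 - (-1694 + 77*(-127)) = -5574 - (-1694 - 9779) = -5574 - 1*(-11473) = -5574 + 11473 = 5899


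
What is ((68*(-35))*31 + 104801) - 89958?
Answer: -58937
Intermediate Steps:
((68*(-35))*31 + 104801) - 89958 = (-2380*31 + 104801) - 89958 = (-73780 + 104801) - 89958 = 31021 - 89958 = -58937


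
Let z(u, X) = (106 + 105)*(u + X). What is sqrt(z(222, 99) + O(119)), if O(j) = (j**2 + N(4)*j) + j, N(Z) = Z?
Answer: sqrt(82487) ≈ 287.21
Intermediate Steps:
z(u, X) = 211*X + 211*u (z(u, X) = 211*(X + u) = 211*X + 211*u)
O(j) = j**2 + 5*j (O(j) = (j**2 + 4*j) + j = j**2 + 5*j)
sqrt(z(222, 99) + O(119)) = sqrt((211*99 + 211*222) + 119*(5 + 119)) = sqrt((20889 + 46842) + 119*124) = sqrt(67731 + 14756) = sqrt(82487)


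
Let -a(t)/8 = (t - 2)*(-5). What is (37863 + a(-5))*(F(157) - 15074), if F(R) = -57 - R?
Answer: -574568904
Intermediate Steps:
a(t) = -80 + 40*t (a(t) = -8*(t - 2)*(-5) = -8*(-2 + t)*(-5) = -8*(10 - 5*t) = -80 + 40*t)
(37863 + a(-5))*(F(157) - 15074) = (37863 + (-80 + 40*(-5)))*((-57 - 1*157) - 15074) = (37863 + (-80 - 200))*((-57 - 157) - 15074) = (37863 - 280)*(-214 - 15074) = 37583*(-15288) = -574568904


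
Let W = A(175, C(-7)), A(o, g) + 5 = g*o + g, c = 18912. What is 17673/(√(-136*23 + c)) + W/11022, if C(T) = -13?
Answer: -2293/11022 + 17673*√3946/7892 ≈ 140.46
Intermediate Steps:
A(o, g) = -5 + g + g*o (A(o, g) = -5 + (g*o + g) = -5 + (g + g*o) = -5 + g + g*o)
W = -2293 (W = -5 - 13 - 13*175 = -5 - 13 - 2275 = -2293)
17673/(√(-136*23 + c)) + W/11022 = 17673/(√(-136*23 + 18912)) - 2293/11022 = 17673/(√(-3128 + 18912)) - 2293*1/11022 = 17673/(√15784) - 2293/11022 = 17673/((2*√3946)) - 2293/11022 = 17673*(√3946/7892) - 2293/11022 = 17673*√3946/7892 - 2293/11022 = -2293/11022 + 17673*√3946/7892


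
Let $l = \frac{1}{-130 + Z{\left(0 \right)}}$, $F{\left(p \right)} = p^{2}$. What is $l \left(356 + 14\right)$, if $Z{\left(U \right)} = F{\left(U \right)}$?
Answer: $- \frac{37}{13} \approx -2.8462$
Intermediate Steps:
$Z{\left(U \right)} = U^{2}$
$l = - \frac{1}{130}$ ($l = \frac{1}{-130 + 0^{2}} = \frac{1}{-130 + 0} = \frac{1}{-130} = - \frac{1}{130} \approx -0.0076923$)
$l \left(356 + 14\right) = - \frac{356 + 14}{130} = \left(- \frac{1}{130}\right) 370 = - \frac{37}{13}$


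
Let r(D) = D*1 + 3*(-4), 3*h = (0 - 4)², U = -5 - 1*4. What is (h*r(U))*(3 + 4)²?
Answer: -5488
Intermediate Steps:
U = -9 (U = -5 - 4 = -9)
h = 16/3 (h = (0 - 4)²/3 = (⅓)*(-4)² = (⅓)*16 = 16/3 ≈ 5.3333)
r(D) = -12 + D (r(D) = D - 12 = -12 + D)
(h*r(U))*(3 + 4)² = (16*(-12 - 9)/3)*(3 + 4)² = ((16/3)*(-21))*7² = -112*49 = -5488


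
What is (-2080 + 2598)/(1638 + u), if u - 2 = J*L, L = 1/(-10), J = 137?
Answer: 5180/16263 ≈ 0.31851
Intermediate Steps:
L = -⅒ ≈ -0.10000
u = -117/10 (u = 2 + 137*(-⅒) = 2 - 137/10 = -117/10 ≈ -11.700)
(-2080 + 2598)/(1638 + u) = (-2080 + 2598)/(1638 - 117/10) = 518/(16263/10) = 518*(10/16263) = 5180/16263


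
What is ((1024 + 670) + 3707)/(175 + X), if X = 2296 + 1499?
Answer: 5401/3970 ≈ 1.3605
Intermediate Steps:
X = 3795
((1024 + 670) + 3707)/(175 + X) = ((1024 + 670) + 3707)/(175 + 3795) = (1694 + 3707)/3970 = 5401*(1/3970) = 5401/3970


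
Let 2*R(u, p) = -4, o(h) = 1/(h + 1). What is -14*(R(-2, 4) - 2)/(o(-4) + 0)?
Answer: -168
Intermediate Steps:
o(h) = 1/(1 + h)
R(u, p) = -2 (R(u, p) = (1/2)*(-4) = -2)
-14*(R(-2, 4) - 2)/(o(-4) + 0) = -14*(-2 - 2)/(1/(1 - 4) + 0) = -(-56)/(1/(-3) + 0) = -(-56)/(-1/3 + 0) = -(-56)/(-1/3) = -(-56)*(-3) = -14*12 = -168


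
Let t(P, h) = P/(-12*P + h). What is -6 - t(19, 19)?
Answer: -65/11 ≈ -5.9091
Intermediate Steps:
t(P, h) = P/(h - 12*P)
-6 - t(19, 19) = -6 - 19/(19 - 12*19) = -6 - 19/(19 - 228) = -6 - 19/(-209) = -6 - 19*(-1)/209 = -6 - 1*(-1/11) = -6 + 1/11 = -65/11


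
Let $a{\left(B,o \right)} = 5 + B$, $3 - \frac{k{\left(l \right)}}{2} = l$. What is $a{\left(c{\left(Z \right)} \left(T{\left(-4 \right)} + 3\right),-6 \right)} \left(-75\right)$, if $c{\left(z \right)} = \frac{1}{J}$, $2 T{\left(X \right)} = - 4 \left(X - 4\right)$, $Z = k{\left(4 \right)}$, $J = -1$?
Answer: $1050$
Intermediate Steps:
$k{\left(l \right)} = 6 - 2 l$
$Z = -2$ ($Z = 6 - 8 = -2$)
$T{\left(X \right)} = 8 - 2 X$ ($T{\left(X \right)} = \frac{\left(-4\right) \left(X - 4\right)}{2} = \frac{\left(-4\right) \left(-4 + X\right)}{2} = \frac{16 - 4 X}{2} = 8 - 2 X$)
$c{\left(z \right)} = -1$ ($c{\left(z \right)} = \frac{1}{-1} = -1$)
$a{\left(c{\left(Z \right)} \left(T{\left(-4 \right)} + 3\right),-6 \right)} \left(-75\right) = \left(5 - \left(\left(8 - -8\right) + 3\right)\right) \left(-75\right) = \left(5 - \left(\left(8 + 8\right) + 3\right)\right) \left(-75\right) = \left(5 - \left(16 + 3\right)\right) \left(-75\right) = \left(5 - 19\right) \left(-75\right) = \left(-14\right) \left(-75\right) = 1050$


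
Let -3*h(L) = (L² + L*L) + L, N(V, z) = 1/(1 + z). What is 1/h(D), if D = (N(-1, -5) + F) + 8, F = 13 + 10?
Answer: -8/5125 ≈ -0.0015610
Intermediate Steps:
F = 23
D = 123/4 (D = (1/(1 - 5) + 23) + 8 = (1/(-4) + 23) + 8 = (-¼ + 23) + 8 = 91/4 + 8 = 123/4 ≈ 30.750)
h(L) = -2*L²/3 - L/3 (h(L) = -((L² + L*L) + L)/3 = -((L² + L²) + L)/3 = -(2*L² + L)/3 = -(L + 2*L²)/3 = -2*L²/3 - L/3)
1/h(D) = 1/(-⅓*123/4*(1 + 2*(123/4))) = 1/(-⅓*123/4*(1 + 123/2)) = 1/(-⅓*123/4*125/2) = 1/(-5125/8) = -8/5125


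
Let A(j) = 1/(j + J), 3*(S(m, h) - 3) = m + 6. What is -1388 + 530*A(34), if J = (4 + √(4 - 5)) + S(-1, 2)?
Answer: -22549964/16393 - 4770*I/16393 ≈ -1375.6 - 0.29098*I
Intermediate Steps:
S(m, h) = 5 + m/3 (S(m, h) = 3 + (m + 6)/3 = 3 + (6 + m)/3 = 3 + (2 + m/3) = 5 + m/3)
J = 26/3 + I (J = (4 + √(4 - 5)) + (5 + (⅓)*(-1)) = (4 + √(-1)) + (5 - ⅓) = (4 + I) + 14/3 = 26/3 + I ≈ 8.6667 + 1.0*I)
A(j) = 1/(26/3 + I + j) (A(j) = 1/(j + (26/3 + I)) = 1/(26/3 + I + j))
-1388 + 530*A(34) = -1388 + 530*(3/(26 + 3*I + 3*34)) = -1388 + 530*(3/(26 + 3*I + 102)) = -1388 + 530*(3/(128 + 3*I)) = -1388 + 530*(3*((128 - 3*I)/16393)) = -1388 + 530*(3*(128 - 3*I)/16393) = -1388 + 1590*(128 - 3*I)/16393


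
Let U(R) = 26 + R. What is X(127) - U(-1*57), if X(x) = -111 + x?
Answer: 47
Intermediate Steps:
X(127) - U(-1*57) = (-111 + 127) - (26 - 1*57) = 16 - (26 - 57) = 16 - 1*(-31) = 16 + 31 = 47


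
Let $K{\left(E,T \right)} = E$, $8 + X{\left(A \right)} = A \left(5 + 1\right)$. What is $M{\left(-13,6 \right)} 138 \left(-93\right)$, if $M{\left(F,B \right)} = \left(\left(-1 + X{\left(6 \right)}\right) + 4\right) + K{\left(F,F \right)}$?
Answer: $-231012$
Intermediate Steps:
$X{\left(A \right)} = -8 + 6 A$ ($X{\left(A \right)} = -8 + A \left(5 + 1\right) = -8 + A 6 = -8 + 6 A$)
$M{\left(F,B \right)} = 31 + F$ ($M{\left(F,B \right)} = \left(\left(-1 + \left(-8 + 6 \cdot 6\right)\right) + 4\right) + F = \left(\left(-1 + \left(-8 + 36\right)\right) + 4\right) + F = \left(\left(-1 + 28\right) + 4\right) + F = \left(27 + 4\right) + F = 31 + F$)
$M{\left(-13,6 \right)} 138 \left(-93\right) = \left(31 - 13\right) 138 \left(-93\right) = 18 \cdot 138 \left(-93\right) = 2484 \left(-93\right) = -231012$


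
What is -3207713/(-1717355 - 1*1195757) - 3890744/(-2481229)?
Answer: 1015433871295/380426209192 ≈ 2.6692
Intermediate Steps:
-3207713/(-1717355 - 1*1195757) - 3890744/(-2481229) = -3207713/(-1717355 - 1195757) - 3890744*(-1/2481229) = -3207713/(-2913112) + 204776/130591 = -3207713*(-1/2913112) + 204776/130591 = 3207713/2913112 + 204776/130591 = 1015433871295/380426209192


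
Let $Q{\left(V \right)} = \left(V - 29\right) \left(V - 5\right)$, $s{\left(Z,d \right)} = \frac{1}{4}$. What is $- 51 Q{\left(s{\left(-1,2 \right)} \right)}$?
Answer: $- \frac{111435}{16} \approx -6964.7$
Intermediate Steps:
$s{\left(Z,d \right)} = \frac{1}{4}$
$Q{\left(V \right)} = \left(-29 + V\right) \left(-5 + V\right)$
$- 51 Q{\left(s{\left(-1,2 \right)} \right)} = - 51 \left(145 + \left(\frac{1}{4}\right)^{2} - \frac{17}{2}\right) = - 51 \left(145 + \frac{1}{16} - \frac{17}{2}\right) = \left(-51\right) \frac{2185}{16} = - \frac{111435}{16}$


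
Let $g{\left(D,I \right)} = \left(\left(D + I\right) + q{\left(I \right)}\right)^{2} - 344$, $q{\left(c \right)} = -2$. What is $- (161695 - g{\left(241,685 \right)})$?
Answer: $691737$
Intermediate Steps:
$g{\left(D,I \right)} = -344 + \left(-2 + D + I\right)^{2}$ ($g{\left(D,I \right)} = \left(\left(D + I\right) - 2\right)^{2} - 344 = \left(-2 + D + I\right)^{2} - 344 = -344 + \left(-2 + D + I\right)^{2}$)
$- (161695 - g{\left(241,685 \right)}) = - (161695 - \left(-344 + \left(-2 + 241 + 685\right)^{2}\right)) = - (161695 - \left(-344 + 924^{2}\right)) = - (161695 - \left(-344 + 853776\right)) = - (161695 - 853432) = \left(-1\right) \left(-691737\right) = 691737$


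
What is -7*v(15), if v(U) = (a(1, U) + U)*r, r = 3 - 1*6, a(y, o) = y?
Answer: 336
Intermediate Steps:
r = -3 (r = 3 - 6 = -3)
v(U) = -3 - 3*U (v(U) = (1 + U)*(-3) = -3 - 3*U)
-7*v(15) = -7*(-3 - 3*15) = -7*(-3 - 45) = -7*(-48) = 336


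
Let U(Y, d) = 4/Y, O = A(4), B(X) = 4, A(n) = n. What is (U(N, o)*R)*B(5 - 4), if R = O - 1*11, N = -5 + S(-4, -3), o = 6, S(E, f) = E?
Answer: 112/9 ≈ 12.444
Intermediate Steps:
O = 4
N = -9 (N = -5 - 4 = -9)
R = -7 (R = 4 - 1*11 = 4 - 11 = -7)
(U(N, o)*R)*B(5 - 4) = ((4/(-9))*(-7))*4 = ((4*(-⅑))*(-7))*4 = -4/9*(-7)*4 = (28/9)*4 = 112/9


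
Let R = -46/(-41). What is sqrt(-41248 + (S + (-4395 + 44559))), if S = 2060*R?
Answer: 2*sqrt(515739)/41 ≈ 35.032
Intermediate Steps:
R = 46/41 (R = -46*(-1/41) = 46/41 ≈ 1.1220)
S = 94760/41 (S = 2060*(46/41) = 94760/41 ≈ 2311.2)
sqrt(-41248 + (S + (-4395 + 44559))) = sqrt(-41248 + (94760/41 + (-4395 + 44559))) = sqrt(-41248 + (94760/41 + 40164)) = sqrt(-41248 + 1741484/41) = sqrt(50316/41) = 2*sqrt(515739)/41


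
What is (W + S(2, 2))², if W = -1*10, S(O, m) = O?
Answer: 64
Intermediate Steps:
W = -10
(W + S(2, 2))² = (-10 + 2)² = (-8)² = 64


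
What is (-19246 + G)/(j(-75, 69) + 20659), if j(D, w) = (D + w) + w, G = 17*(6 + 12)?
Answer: -9470/10361 ≈ -0.91400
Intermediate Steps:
G = 306 (G = 17*18 = 306)
j(D, w) = D + 2*w
(-19246 + G)/(j(-75, 69) + 20659) = (-19246 + 306)/((-75 + 2*69) + 20659) = -18940/((-75 + 138) + 20659) = -18940/(63 + 20659) = -18940/20722 = -18940*1/20722 = -9470/10361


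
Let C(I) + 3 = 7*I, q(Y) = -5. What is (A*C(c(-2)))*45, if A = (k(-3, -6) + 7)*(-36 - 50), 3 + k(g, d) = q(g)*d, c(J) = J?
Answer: 2236860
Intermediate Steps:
C(I) = -3 + 7*I
k(g, d) = -3 - 5*d
A = -2924 (A = ((-3 - 5*(-6)) + 7)*(-36 - 50) = ((-3 + 30) + 7)*(-86) = (27 + 7)*(-86) = 34*(-86) = -2924)
(A*C(c(-2)))*45 = -2924*(-3 + 7*(-2))*45 = -2924*(-3 - 14)*45 = -2924*(-17)*45 = 49708*45 = 2236860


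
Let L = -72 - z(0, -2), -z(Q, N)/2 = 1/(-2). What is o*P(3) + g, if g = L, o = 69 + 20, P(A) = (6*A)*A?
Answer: 4733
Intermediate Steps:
P(A) = 6*A²
z(Q, N) = 1 (z(Q, N) = -2/(-2) = -2*(-1)/2 = -2*(-½) = 1)
o = 89
L = -73 (L = -72 - 1*1 = -72 - 1 = -73)
g = -73
o*P(3) + g = 89*(6*3²) - 73 = 89*(6*9) - 73 = 89*54 - 73 = 4806 - 73 = 4733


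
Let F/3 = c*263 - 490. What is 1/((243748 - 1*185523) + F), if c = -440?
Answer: -1/290405 ≈ -3.4435e-6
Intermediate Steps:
F = -348630 (F = 3*(-440*263 - 490) = 3*(-115720 - 490) = 3*(-116210) = -348630)
1/((243748 - 1*185523) + F) = 1/((243748 - 1*185523) - 348630) = 1/((243748 - 185523) - 348630) = 1/(58225 - 348630) = 1/(-290405) = -1/290405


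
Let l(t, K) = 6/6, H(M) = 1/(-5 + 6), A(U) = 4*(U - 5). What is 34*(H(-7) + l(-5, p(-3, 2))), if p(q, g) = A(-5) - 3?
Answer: 68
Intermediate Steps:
A(U) = -20 + 4*U (A(U) = 4*(-5 + U) = -20 + 4*U)
p(q, g) = -43 (p(q, g) = (-20 + 4*(-5)) - 3 = (-20 - 20) - 3 = -40 - 3 = -43)
H(M) = 1 (H(M) = 1/1 = 1)
l(t, K) = 1 (l(t, K) = 6*(1/6) = 1)
34*(H(-7) + l(-5, p(-3, 2))) = 34*(1 + 1) = 34*2 = 68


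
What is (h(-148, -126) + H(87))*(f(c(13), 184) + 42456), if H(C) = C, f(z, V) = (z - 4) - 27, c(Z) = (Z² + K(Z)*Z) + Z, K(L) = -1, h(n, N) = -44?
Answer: 1831542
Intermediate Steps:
c(Z) = Z² (c(Z) = (Z² - Z) + Z = Z²)
f(z, V) = -31 + z (f(z, V) = (-4 + z) - 27 = -31 + z)
(h(-148, -126) + H(87))*(f(c(13), 184) + 42456) = (-44 + 87)*((-31 + 13²) + 42456) = 43*((-31 + 169) + 42456) = 43*(138 + 42456) = 43*42594 = 1831542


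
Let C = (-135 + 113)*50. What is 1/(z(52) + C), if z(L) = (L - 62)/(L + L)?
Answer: -52/57205 ≈ -0.00090901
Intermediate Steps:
C = -1100 (C = -22*50 = -1100)
z(L) = (-62 + L)/(2*L) (z(L) = (-62 + L)/((2*L)) = (-62 + L)*(1/(2*L)) = (-62 + L)/(2*L))
1/(z(52) + C) = 1/((1/2)*(-62 + 52)/52 - 1100) = 1/((1/2)*(1/52)*(-10) - 1100) = 1/(-5/52 - 1100) = 1/(-57205/52) = -52/57205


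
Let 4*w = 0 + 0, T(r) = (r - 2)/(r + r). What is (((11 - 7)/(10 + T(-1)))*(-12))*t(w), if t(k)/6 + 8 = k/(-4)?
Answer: 4608/23 ≈ 200.35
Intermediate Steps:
T(r) = (-2 + r)/(2*r) (T(r) = (-2 + r)/((2*r)) = (-2 + r)*(1/(2*r)) = (-2 + r)/(2*r))
w = 0 (w = (0 + 0)/4 = (¼)*0 = 0)
t(k) = -48 - 3*k/2 (t(k) = -48 + 6*(k/(-4)) = -48 + 6*(k*(-¼)) = -48 + 6*(-k/4) = -48 - 3*k/2)
(((11 - 7)/(10 + T(-1)))*(-12))*t(w) = (((11 - 7)/(10 + (½)*(-2 - 1)/(-1)))*(-12))*(-48 - 3/2*0) = ((4/(10 + (½)*(-1)*(-3)))*(-12))*(-48 + 0) = ((4/(10 + 3/2))*(-12))*(-48) = ((4/(23/2))*(-12))*(-48) = ((4*(2/23))*(-12))*(-48) = ((8/23)*(-12))*(-48) = -96/23*(-48) = 4608/23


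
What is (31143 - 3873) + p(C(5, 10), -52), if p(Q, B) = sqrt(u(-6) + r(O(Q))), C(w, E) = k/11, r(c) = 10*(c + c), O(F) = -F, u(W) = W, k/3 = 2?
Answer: 27270 + I*sqrt(2046)/11 ≈ 27270.0 + 4.1121*I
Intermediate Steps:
k = 6 (k = 3*2 = 6)
r(c) = 20*c (r(c) = 10*(2*c) = 20*c)
C(w, E) = 6/11
p(Q, B) = sqrt(-6 - 20*Q) (p(Q, B) = sqrt(-6 + 20*(-Q)) = sqrt(-6 - 20*Q))
(31143 - 3873) + p(C(5, 10), -52) = (31143 - 3873) + sqrt(-6 - 20*6/11) = 27270 + sqrt(-6 - 120/11) = 27270 + sqrt(-186/11) = 27270 + I*sqrt(2046)/11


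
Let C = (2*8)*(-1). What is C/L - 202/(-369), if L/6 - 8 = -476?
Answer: 7960/14391 ≈ 0.55312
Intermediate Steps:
C = -16 (C = 16*(-1) = -16)
L = -2808 (L = 48 + 6*(-476) = 48 - 2856 = -2808)
C/L - 202/(-369) = -16/(-2808) - 202/(-369) = -16*(-1/2808) - 202*(-1/369) = 2/351 + 202/369 = 7960/14391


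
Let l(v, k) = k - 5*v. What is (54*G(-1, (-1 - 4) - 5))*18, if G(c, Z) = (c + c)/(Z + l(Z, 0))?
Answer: -243/5 ≈ -48.600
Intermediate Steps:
G(c, Z) = -c/(2*Z) (G(c, Z) = (c + c)/(Z + (0 - 5*Z)) = (2*c)/(Z - 5*Z) = (2*c)/((-4*Z)) = (2*c)*(-1/(4*Z)) = -c/(2*Z))
(54*G(-1, (-1 - 4) - 5))*18 = (54*(-½*(-1)/((-1 - 4) - 5)))*18 = (54*(-½*(-1)/(-5 - 5)))*18 = (54*(-½*(-1)/(-10)))*18 = (54*(-½*(-1)*(-⅒)))*18 = (54*(-1/20))*18 = -27/10*18 = -243/5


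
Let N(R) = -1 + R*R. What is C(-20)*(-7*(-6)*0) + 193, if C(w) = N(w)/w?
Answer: 193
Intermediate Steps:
N(R) = -1 + R²
C(w) = (-1 + w²)/w
C(-20)*(-7*(-6)*0) + 193 = (-20 - 1/(-20))*(-7*(-6)*0) + 193 = (-20 - 1*(-1/20))*(42*0) + 193 = (-20 + 1/20)*0 + 193 = -399/20*0 + 193 = 0 + 193 = 193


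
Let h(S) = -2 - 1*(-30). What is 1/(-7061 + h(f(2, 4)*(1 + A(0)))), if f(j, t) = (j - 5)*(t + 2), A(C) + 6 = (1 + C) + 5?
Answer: -1/7033 ≈ -0.00014219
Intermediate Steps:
A(C) = C (A(C) = -6 + ((1 + C) + 5) = -6 + (6 + C) = C)
f(j, t) = (-5 + j)*(2 + t)
h(S) = 28 (h(S) = -2 + 30 = 28)
1/(-7061 + h(f(2, 4)*(1 + A(0)))) = 1/(-7061 + 28) = 1/(-7033) = -1/7033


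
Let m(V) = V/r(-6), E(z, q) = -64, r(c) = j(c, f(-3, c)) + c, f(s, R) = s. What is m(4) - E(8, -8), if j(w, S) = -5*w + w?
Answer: 578/9 ≈ 64.222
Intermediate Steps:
j(w, S) = -4*w
r(c) = -3*c (r(c) = -4*c + c = -3*c)
m(V) = V/18 (m(V) = V/((-3*(-6))) = V/18)
m(4) - E(8, -8) = (1/18)*4 - 1*(-64) = 2/9 + 64 = 578/9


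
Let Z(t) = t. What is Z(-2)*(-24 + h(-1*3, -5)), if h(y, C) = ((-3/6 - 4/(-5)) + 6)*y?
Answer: 429/5 ≈ 85.800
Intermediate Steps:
h(y, C) = 63*y/10 (h(y, C) = ((-3*⅙ - 4*(-⅕)) + 6)*y = ((-½ + ⅘) + 6)*y = (3/10 + 6)*y = 63*y/10)
Z(-2)*(-24 + h(-1*3, -5)) = -2*(-24 + 63*(-1*3)/10) = -2*(-24 + (63/10)*(-3)) = -2*(-24 - 189/10) = -2*(-429/10) = 429/5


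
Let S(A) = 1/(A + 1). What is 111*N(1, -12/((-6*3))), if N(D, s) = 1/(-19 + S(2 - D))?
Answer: -6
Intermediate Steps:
S(A) = 1/(1 + A)
N(D, s) = 1/(-19 + 1/(3 - D)) (N(D, s) = 1/(-19 + 1/(1 + (2 - D))) = 1/(-19 + 1/(3 - D)))
111*N(1, -12/((-6*3))) = 111*((-3 + 1)/(56 - 19*1)) = 111*(-2/(56 - 19)) = 111*(-2/37) = -6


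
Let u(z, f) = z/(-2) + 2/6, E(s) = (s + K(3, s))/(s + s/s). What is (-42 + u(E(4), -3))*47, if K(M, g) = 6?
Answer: -6016/3 ≈ -2005.3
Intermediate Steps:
E(s) = (6 + s)/(1 + s) (E(s) = (s + 6)/(s + s/s) = (6 + s)/(s + 1) = (6 + s)/(1 + s))
u(z, f) = 1/3 - z/2 (u(z, f) = z*(-1/2) + 2*(1/6) = -z/2 + 1/3 = 1/3 - z/2)
(-42 + u(E(4), -3))*47 = (-42 + (1/3 - (6 + 4)/(2*(1 + 4))))*47 = (-42 + (1/3 - 10/(2*5)))*47 = (-42 + (1/3 - 10/10))*47 = (-42 + (1/3 - 1/2*2))*47 = (-42 + (1/3 - 1))*47 = (-42 - 2/3)*47 = -128/3*47 = -6016/3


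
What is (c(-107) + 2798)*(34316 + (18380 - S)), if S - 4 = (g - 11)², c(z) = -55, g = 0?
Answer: 144202253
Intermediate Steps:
S = 125 (S = 4 + (0 - 11)² = 4 + (-11)² = 4 + 121 = 125)
(c(-107) + 2798)*(34316 + (18380 - S)) = (-55 + 2798)*(34316 + (18380 - 1*125)) = 2743*(34316 + (18380 - 125)) = 2743*(34316 + 18255) = 2743*52571 = 144202253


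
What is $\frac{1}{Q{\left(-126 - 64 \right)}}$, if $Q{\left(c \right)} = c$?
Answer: $- \frac{1}{190} \approx -0.0052632$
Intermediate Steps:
$\frac{1}{Q{\left(-126 - 64 \right)}} = \frac{1}{-126 - 64} = \frac{1}{-190} = - \frac{1}{190}$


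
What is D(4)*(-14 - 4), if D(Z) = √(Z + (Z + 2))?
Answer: -18*√10 ≈ -56.921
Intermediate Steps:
D(Z) = √(2 + 2*Z) (D(Z) = √(Z + (2 + Z)) = √(2 + 2*Z))
D(4)*(-14 - 4) = √(2 + 2*4)*(-14 - 4) = √(2 + 8)*(-18) = √10*(-18) = -18*√10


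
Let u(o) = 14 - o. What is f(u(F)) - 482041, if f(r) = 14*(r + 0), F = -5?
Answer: -481775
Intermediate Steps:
f(r) = 14*r
f(u(F)) - 482041 = 14*(14 - 1*(-5)) - 482041 = 14*(14 + 5) - 482041 = 14*19 - 482041 = 266 - 482041 = -481775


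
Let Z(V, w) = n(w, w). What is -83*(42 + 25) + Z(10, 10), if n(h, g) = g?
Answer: -5551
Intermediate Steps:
Z(V, w) = w
-83*(42 + 25) + Z(10, 10) = -83*(42 + 25) + 10 = -83*67 + 10 = -5561 + 10 = -5551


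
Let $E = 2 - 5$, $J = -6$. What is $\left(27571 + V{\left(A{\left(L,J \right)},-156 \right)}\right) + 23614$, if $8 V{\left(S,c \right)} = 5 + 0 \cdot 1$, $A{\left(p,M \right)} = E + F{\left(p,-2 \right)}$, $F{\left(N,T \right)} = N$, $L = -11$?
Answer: $\frac{409485}{8} \approx 51186.0$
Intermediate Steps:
$E = -3$
$A{\left(p,M \right)} = -3 + p$
$V{\left(S,c \right)} = \frac{5}{8}$ ($V{\left(S,c \right)} = \frac{5 + 0 \cdot 1}{8} = \frac{5 + 0}{8} = \frac{1}{8} \cdot 5 = \frac{5}{8}$)
$\left(27571 + V{\left(A{\left(L,J \right)},-156 \right)}\right) + 23614 = \left(27571 + \frac{5}{8}\right) + 23614 = \frac{220573}{8} + 23614 = \frac{409485}{8}$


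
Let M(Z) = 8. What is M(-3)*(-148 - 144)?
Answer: -2336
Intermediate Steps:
M(-3)*(-148 - 144) = 8*(-148 - 144) = 8*(-292) = -2336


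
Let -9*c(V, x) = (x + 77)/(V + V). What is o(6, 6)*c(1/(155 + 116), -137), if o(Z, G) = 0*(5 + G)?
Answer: 0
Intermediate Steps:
c(V, x) = -(77 + x)/(18*V) (c(V, x) = -(x + 77)/(9*(V + V)) = -(77 + x)/(9*(2*V)) = -(77 + x)*1/(2*V)/9 = -(77 + x)/(18*V))
o(Z, G) = 0
o(6, 6)*c(1/(155 + 116), -137) = 0*((-77 - 1*(-137))/(18*(1/(155 + 116)))) = 0*((-77 + 137)/(18*(1/271))) = 0*((1/18)*60/(1/271)) = 0*((1/18)*271*60) = 0*(2710/3) = 0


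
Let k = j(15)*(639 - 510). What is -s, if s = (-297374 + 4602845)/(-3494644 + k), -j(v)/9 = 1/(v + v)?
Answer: 43054710/34946827 ≈ 1.2320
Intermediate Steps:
j(v) = -9/(2*v) (j(v) = -9/(v + v) = -9*1/(2*v) = -9/(2*v))
k = -387/10 (k = (-9/2/15)*(639 - 510) = -9/2*1/15*129 = -3/10*129 = -387/10 ≈ -38.700)
s = -43054710/34946827 (s = (-297374 + 4602845)/(-3494644 - 387/10) = 4305471/(-34946827/10) = 4305471*(-10/34946827) = -43054710/34946827 ≈ -1.2320)
-s = -1*(-43054710/34946827) = 43054710/34946827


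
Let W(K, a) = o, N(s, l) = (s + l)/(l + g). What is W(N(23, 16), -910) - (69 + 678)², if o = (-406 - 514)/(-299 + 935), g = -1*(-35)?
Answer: -88723661/159 ≈ -5.5801e+5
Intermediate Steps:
g = 35
o = -230/159 (o = -920/636 = -920*1/636 = -230/159 ≈ -1.4465)
N(s, l) = (l + s)/(35 + l) (N(s, l) = (s + l)/(l + 35) = (l + s)/(35 + l))
W(K, a) = -230/159
W(N(23, 16), -910) - (69 + 678)² = -230/159 - (69 + 678)² = -230/159 - 1*747² = -230/159 - 1*558009 = -230/159 - 558009 = -88723661/159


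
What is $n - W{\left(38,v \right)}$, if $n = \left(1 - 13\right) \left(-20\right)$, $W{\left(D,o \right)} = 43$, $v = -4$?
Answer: $197$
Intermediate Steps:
$n = 240$ ($n = \left(-12\right) \left(-20\right) = 240$)
$n - W{\left(38,v \right)} = 240 - 43 = 197$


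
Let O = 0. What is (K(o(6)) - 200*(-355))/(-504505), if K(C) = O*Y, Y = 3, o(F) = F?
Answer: -14200/100901 ≈ -0.14073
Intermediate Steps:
K(C) = 0 (K(C) = 0*3 = 0)
(K(o(6)) - 200*(-355))/(-504505) = (0 - 200*(-355))/(-504505) = (0 + 71000)*(-1/504505) = 71000*(-1/504505) = -14200/100901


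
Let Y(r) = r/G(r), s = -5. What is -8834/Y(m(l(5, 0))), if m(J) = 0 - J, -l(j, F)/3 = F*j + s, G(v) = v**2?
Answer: 132510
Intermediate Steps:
l(j, F) = 15 - 3*F*j (l(j, F) = -3*(F*j - 5) = -3*(-5 + F*j) = 15 - 3*F*j)
m(J) = -J
Y(r) = 1/r (Y(r) = r/(r**2) = r/r**2 = 1/r)
-8834/Y(m(l(5, 0))) = -8834*(-(15 - 3*0*5)) = -8834*(-(15 + 0)) = -8834*(-1*15) = -8834/(1/(-15)) = -8834/(-1/15) = -8834*(-15) = 132510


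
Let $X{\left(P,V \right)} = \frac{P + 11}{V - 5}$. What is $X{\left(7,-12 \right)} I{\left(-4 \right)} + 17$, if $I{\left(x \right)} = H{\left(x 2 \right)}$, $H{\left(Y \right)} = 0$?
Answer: $17$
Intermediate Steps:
$X{\left(P,V \right)} = \frac{11 + P}{-5 + V}$
$I{\left(x \right)} = 0$
$X{\left(7,-12 \right)} I{\left(-4 \right)} + 17 = \frac{11 + 7}{-5 - 12} \cdot 0 + 17 = \frac{1}{-17} \cdot 18 \cdot 0 + 17 = \left(- \frac{1}{17}\right) 18 \cdot 0 + 17 = \left(- \frac{18}{17}\right) 0 + 17 = 0 + 17 = 17$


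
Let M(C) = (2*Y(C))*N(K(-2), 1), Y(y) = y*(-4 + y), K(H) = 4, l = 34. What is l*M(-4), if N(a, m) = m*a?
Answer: 8704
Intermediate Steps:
N(a, m) = a*m
M(C) = 8*C*(-4 + C) (M(C) = (2*(C*(-4 + C)))*(4*1) = (2*C*(-4 + C))*4 = 8*C*(-4 + C))
l*M(-4) = 34*(8*(-4)*(-4 - 4)) = 34*(8*(-4)*(-8)) = 34*256 = 8704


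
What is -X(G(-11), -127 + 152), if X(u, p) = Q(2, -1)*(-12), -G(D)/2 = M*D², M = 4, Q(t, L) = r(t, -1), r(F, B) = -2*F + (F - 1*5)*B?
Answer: -12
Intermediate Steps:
r(F, B) = -2*F + B*(-5 + F) (r(F, B) = -2*F + (F - 5)*B = -2*F + (-5 + F)*B = -2*F + B*(-5 + F))
Q(t, L) = 5 - 3*t (Q(t, L) = -5*(-1) - 2*t - t = 5 - 2*t - t = 5 - 3*t)
G(D) = -8*D²
X(u, p) = 12 (X(u, p) = (5 - 3*2)*(-12) = (5 - 6)*(-12) = -1*(-12) = 12)
-X(G(-11), -127 + 152) = -1*12 = -12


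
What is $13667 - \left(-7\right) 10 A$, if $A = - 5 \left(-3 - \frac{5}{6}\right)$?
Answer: $\frac{45026}{3} \approx 15009.0$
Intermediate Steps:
$A = \frac{115}{6}$ ($A = - 5 \left(-3 - \frac{5}{6}\right) = \left(-5\right) \left(- \frac{23}{6}\right) = \frac{115}{6} \approx 19.167$)
$13667 - \left(-7\right) 10 A = 13667 - \left(-7\right) 10 \cdot \frac{115}{6} = 13667 - \left(-70\right) \frac{115}{6} = 13667 - - \frac{4025}{3} = 13667 + \frac{4025}{3} = \frac{45026}{3}$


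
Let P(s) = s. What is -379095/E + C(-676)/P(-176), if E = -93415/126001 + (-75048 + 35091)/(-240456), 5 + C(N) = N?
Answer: 673831996688178681/1022417749936 ≈ 6.5906e+5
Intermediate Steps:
C(N) = -5 + N
E = -5809191761/10099232152 (E = -93415*1/126001 - 39957*(-1/240456) = -93415/126001 + 13319/80152 = -5809191761/10099232152 ≈ -0.57521)
-379095/E + C(-676)/P(-176) = -379095/(-5809191761/10099232152) + (-5 - 676)/(-176) = -379095*(-10099232152/5809191761) - 681*(-1/176) = 3828568412662440/5809191761 + 681/176 = 673831996688178681/1022417749936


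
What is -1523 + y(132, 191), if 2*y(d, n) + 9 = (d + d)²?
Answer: 66641/2 ≈ 33321.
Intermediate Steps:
y(d, n) = -9/2 + 2*d² (y(d, n) = -9/2 + (d + d)²/2 = -9/2 + (2*d)²/2 = -9/2 + (4*d²)/2 = -9/2 + 2*d²)
-1523 + y(132, 191) = -1523 + (-9/2 + 2*132²) = -1523 + (-9/2 + 2*17424) = -1523 + (-9/2 + 34848) = -1523 + 69687/2 = 66641/2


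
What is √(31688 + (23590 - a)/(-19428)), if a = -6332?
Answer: 7*√6780025534/3238 ≈ 178.01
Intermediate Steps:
√(31688 + (23590 - a)/(-19428)) = √(31688 + (23590 - 1*(-6332))/(-19428)) = √(31688 + (23590 + 6332)*(-1/19428)) = √(31688 + 29922*(-1/19428)) = √(31688 - 4987/3238) = √(102600757/3238) = 7*√6780025534/3238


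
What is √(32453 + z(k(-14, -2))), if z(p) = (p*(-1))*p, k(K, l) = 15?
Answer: 2*√8057 ≈ 179.52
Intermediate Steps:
z(p) = -p² (z(p) = (-p)*p = -p²)
√(32453 + z(k(-14, -2))) = √(32453 - 1*15²) = √(32453 - 1*225) = √(32453 - 225) = √32228 = 2*√8057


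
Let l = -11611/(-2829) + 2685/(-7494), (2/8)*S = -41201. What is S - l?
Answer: -1164670301291/7066842 ≈ -1.6481e+5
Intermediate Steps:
S = -164804 (S = 4*(-41201) = -164804)
l = 26472323/7066842 (l = -11611*(-1/2829) + 2685*(-1/7494) = 11611/2829 - 895/2498 = 26472323/7066842 ≈ 3.7460)
S - l = -164804 - 1*26472323/7066842 = -164804 - 26472323/7066842 = -1164670301291/7066842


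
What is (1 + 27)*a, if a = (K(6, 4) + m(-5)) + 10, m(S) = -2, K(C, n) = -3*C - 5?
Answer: -420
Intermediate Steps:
K(C, n) = -5 - 3*C
a = -15 (a = ((-5 - 3*6) - 2) + 10 = ((-5 - 18) - 2) + 10 = (-23 - 2) + 10 = -25 + 10 = -15)
(1 + 27)*a = (1 + 27)*(-15) = 28*(-15) = -420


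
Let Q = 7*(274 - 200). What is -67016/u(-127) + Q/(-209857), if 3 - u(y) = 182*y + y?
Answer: -3518954276/1219479027 ≈ -2.8856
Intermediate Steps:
u(y) = 3 - 183*y (u(y) = 3 - (182*y + y) = 3 - 183*y)
Q = 518 (Q = 7*74 = 518)
-67016/u(-127) + Q/(-209857) = -67016/(3 - 183*(-127)) + 518/(-209857) = -67016/(3 + 23241) + 518*(-1/209857) = -67016/23244 - 518/209857 = -67016*1/23244 - 518/209857 = -16754/5811 - 518/209857 = -3518954276/1219479027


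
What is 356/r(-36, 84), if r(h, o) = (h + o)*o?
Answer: 89/1008 ≈ 0.088294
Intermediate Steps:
r(h, o) = o*(h + o)
356/r(-36, 84) = 356/((84*(-36 + 84))) = 356/((84*48)) = 356/4032 = 356*(1/4032) = 89/1008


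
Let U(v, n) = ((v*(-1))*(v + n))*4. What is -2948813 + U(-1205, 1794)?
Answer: -109833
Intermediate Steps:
U(v, n) = -4*v*(n + v) (U(v, n) = ((-v)*(n + v))*4 = -v*(n + v)*4 = -4*v*(n + v))
-2948813 + U(-1205, 1794) = -2948813 - 4*(-1205)*(1794 - 1205) = -2948813 - 4*(-1205)*589 = -2948813 + 2838980 = -109833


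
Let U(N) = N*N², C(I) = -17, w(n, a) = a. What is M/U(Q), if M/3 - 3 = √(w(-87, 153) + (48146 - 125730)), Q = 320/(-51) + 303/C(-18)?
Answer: -1193859/1856331989 - 397953*I*√77431/1856331989 ≈ -0.00064313 - 0.059653*I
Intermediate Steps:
Q = -1229/51 (Q = 320/(-51) + 303/(-17) = 320*(-1/51) + 303*(-1/17) = -320/51 - 303/17 = -1229/51 ≈ -24.098)
U(N) = N³
M = 9 + 3*I*√77431 (M = 9 + 3*√(153 + (48146 - 125730)) = 9 + 3*√(153 - 77584) = 9 + 3*√(-77431) = 9 + 3*(I*√77431) = 9 + 3*I*√77431 ≈ 9.0 + 834.79*I)
M/U(Q) = (9 + 3*I*√77431)/((-1229/51)³) = (9 + 3*I*√77431)/(-1856331989/132651) = (9 + 3*I*√77431)*(-132651/1856331989) = -1193859/1856331989 - 397953*I*√77431/1856331989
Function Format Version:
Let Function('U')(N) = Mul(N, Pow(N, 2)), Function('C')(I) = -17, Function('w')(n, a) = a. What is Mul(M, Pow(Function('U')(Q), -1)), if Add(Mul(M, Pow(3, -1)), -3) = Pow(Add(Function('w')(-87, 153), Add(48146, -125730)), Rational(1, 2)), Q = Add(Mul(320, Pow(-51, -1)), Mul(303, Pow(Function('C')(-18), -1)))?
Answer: Add(Rational(-1193859, 1856331989), Mul(Rational(-397953, 1856331989), I, Pow(77431, Rational(1, 2)))) ≈ Add(-0.00064313, Mul(-0.059653, I))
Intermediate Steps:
Q = Rational(-1229, 51) (Q = Add(Mul(320, Pow(-51, -1)), Mul(303, Pow(-17, -1))) = Add(Mul(320, Rational(-1, 51)), Mul(303, Rational(-1, 17))) = Add(Rational(-320, 51), Rational(-303, 17)) = Rational(-1229, 51) ≈ -24.098)
Function('U')(N) = Pow(N, 3)
M = Add(9, Mul(3, I, Pow(77431, Rational(1, 2)))) (M = Add(9, Mul(3, Pow(Add(153, Add(48146, -125730)), Rational(1, 2)))) = Add(9, Mul(3, Pow(Add(153, -77584), Rational(1, 2)))) = Add(9, Mul(3, Pow(-77431, Rational(1, 2)))) = Add(9, Mul(3, Mul(I, Pow(77431, Rational(1, 2))))) = Add(9, Mul(3, I, Pow(77431, Rational(1, 2)))) ≈ Add(9.0000, Mul(834.79, I)))
Mul(M, Pow(Function('U')(Q), -1)) = Mul(Add(9, Mul(3, I, Pow(77431, Rational(1, 2)))), Pow(Pow(Rational(-1229, 51), 3), -1)) = Mul(Add(9, Mul(3, I, Pow(77431, Rational(1, 2)))), Pow(Rational(-1856331989, 132651), -1)) = Mul(Add(9, Mul(3, I, Pow(77431, Rational(1, 2)))), Rational(-132651, 1856331989)) = Add(Rational(-1193859, 1856331989), Mul(Rational(-397953, 1856331989), I, Pow(77431, Rational(1, 2))))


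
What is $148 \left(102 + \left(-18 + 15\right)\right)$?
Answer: $14652$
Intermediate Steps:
$148 \left(102 + \left(-18 + 15\right)\right) = 148 \left(102 - 3\right) = 148 \cdot 99 = 14652$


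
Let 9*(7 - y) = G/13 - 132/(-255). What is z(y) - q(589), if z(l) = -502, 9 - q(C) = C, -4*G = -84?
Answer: 78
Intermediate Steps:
G = 21 (G = -¼*(-84) = 21)
q(C) = 9 - C
y = 67258/9945 (y = 7 - (21/13 - 132/(-255))/9 = 7 - (21*(1/13) - 132*(-1/255))/9 = 7 - (21/13 + 44/85)/9 = 7 - ⅑*2357/1105 = 7 - 2357/9945 = 67258/9945 ≈ 6.7630)
z(y) - q(589) = -502 - (9 - 1*589) = -502 - (9 - 589) = -502 - 1*(-580) = -502 + 580 = 78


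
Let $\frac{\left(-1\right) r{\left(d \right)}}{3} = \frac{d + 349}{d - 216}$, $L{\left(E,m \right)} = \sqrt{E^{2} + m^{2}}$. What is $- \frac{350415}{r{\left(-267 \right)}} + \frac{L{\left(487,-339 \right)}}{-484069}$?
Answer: $- \frac{56416815}{82} - \frac{\sqrt{352090}}{484069} \approx -6.8801 \cdot 10^{5}$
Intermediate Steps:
$r{\left(d \right)} = - \frac{3 \left(349 + d\right)}{-216 + d}$ ($r{\left(d \right)} = - 3 \frac{d + 349}{d - 216} = - 3 \frac{349 + d}{-216 + d} = - \frac{3 \left(349 + d\right)}{-216 + d}$)
$- \frac{350415}{r{\left(-267 \right)}} + \frac{L{\left(487,-339 \right)}}{-484069} = - \frac{350415}{3 \frac{1}{-216 - 267} \left(-349 - -267\right)} + \frac{\sqrt{487^{2} + \left(-339\right)^{2}}}{-484069} = - \frac{350415}{3 \frac{1}{-483} \left(-349 + 267\right)} + \sqrt{237169 + 114921} \left(- \frac{1}{484069}\right) = - \frac{350415}{3 \left(- \frac{1}{483}\right) \left(-82\right)} + \sqrt{352090} \left(- \frac{1}{484069}\right) = - \frac{350415}{\frac{82}{161}} - \frac{\sqrt{352090}}{484069} = \left(-350415\right) \frac{161}{82} - \frac{\sqrt{352090}}{484069} = - \frac{56416815}{82} - \frac{\sqrt{352090}}{484069}$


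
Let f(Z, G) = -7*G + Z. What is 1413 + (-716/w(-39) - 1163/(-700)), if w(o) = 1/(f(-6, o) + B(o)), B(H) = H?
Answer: -113283337/700 ≈ -1.6183e+5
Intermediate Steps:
f(Z, G) = Z - 7*G
w(o) = 1/(-6 - 6*o) (w(o) = 1/((-6 - 7*o) + o) = 1/(-6 - 6*o))
1413 + (-716/w(-39) - 1163/(-700)) = 1413 + (-716/((-1/(6 + 6*(-39)))) - 1163/(-700)) = 1413 + (-716/((-1/(6 - 234))) - 1163*(-1/700)) = 1413 + (-716/((-1/(-228))) + 1163/700) = 1413 + (-716/((-1*(-1/228))) + 1163/700) = 1413 + (-716/1/228 + 1163/700) = 1413 + (-716*228 + 1163/700) = 1413 + (-163248 + 1163/700) = 1413 - 114272437/700 = -113283337/700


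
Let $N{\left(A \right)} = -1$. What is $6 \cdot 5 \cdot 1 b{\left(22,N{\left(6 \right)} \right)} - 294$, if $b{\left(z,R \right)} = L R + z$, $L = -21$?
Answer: $996$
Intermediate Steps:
$b{\left(z,R \right)} = z - 21 R$ ($b{\left(z,R \right)} = - 21 R + z = z - 21 R$)
$6 \cdot 5 \cdot 1 b{\left(22,N{\left(6 \right)} \right)} - 294 = 6 \cdot 5 \cdot 1 \left(22 - -21\right) - 294 = 30 \cdot 1 \left(22 + 21\right) - 294 = 30 \cdot 43 - 294 = 1290 - 294 = 996$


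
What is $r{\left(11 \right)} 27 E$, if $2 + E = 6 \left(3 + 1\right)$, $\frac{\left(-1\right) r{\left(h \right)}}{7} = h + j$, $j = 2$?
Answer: $-54054$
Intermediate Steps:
$r{\left(h \right)} = -14 - 7 h$ ($r{\left(h \right)} = - 7 \left(h + 2\right) = - 7 \left(2 + h\right) = -14 - 7 h$)
$E = 22$ ($E = -2 + 6 \left(3 + 1\right) = -2 + 6 \cdot 4 = -2 + 24 = 22$)
$r{\left(11 \right)} 27 E = \left(-14 - 77\right) 27 \cdot 22 = \left(-91\right) 27 \cdot 22 = \left(-2457\right) 22 = -54054$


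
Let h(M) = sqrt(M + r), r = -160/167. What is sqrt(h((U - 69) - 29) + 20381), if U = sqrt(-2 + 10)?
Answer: sqrt(568405709 + 167*I*sqrt(334)*sqrt(8263 - 167*sqrt(2)))/167 ≈ 142.76 + 0.034339*I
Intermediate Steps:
U = 2*sqrt(2) (U = sqrt(8) = 2*sqrt(2) ≈ 2.8284)
r = -160/167 (r = -160*1/167 = -160/167 ≈ -0.95808)
h(M) = sqrt(-160/167 + M) (h(M) = sqrt(M - 160/167) = sqrt(-160/167 + M))
sqrt(h((U - 69) - 29) + 20381) = sqrt(sqrt(-26720 + 27889*((2*sqrt(2) - 69) - 29))/167 + 20381) = sqrt(sqrt(-26720 + 27889*((-69 + 2*sqrt(2)) - 29))/167 + 20381) = sqrt(sqrt(-26720 + 27889*(-98 + 2*sqrt(2)))/167 + 20381) = sqrt(sqrt(-26720 + (-2733122 + 55778*sqrt(2)))/167 + 20381) = sqrt(sqrt(-2759842 + 55778*sqrt(2))/167 + 20381) = sqrt(20381 + sqrt(-2759842 + 55778*sqrt(2))/167)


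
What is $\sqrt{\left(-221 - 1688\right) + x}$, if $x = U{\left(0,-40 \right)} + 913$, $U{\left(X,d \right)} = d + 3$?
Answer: $i \sqrt{1033} \approx 32.14 i$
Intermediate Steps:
$U{\left(X,d \right)} = 3 + d$
$x = 876$ ($x = \left(3 - 40\right) + 913 = -37 + 913 = 876$)
$\sqrt{\left(-221 - 1688\right) + x} = \sqrt{\left(-221 - 1688\right) + 876} = \sqrt{-1909 + 876} = \sqrt{-1033} = i \sqrt{1033}$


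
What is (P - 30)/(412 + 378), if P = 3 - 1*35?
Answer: -31/395 ≈ -0.078481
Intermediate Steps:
P = -32 (P = 3 - 35 = -32)
(P - 30)/(412 + 378) = (-32 - 30)/(412 + 378) = -62/790 = -62*1/790 = -31/395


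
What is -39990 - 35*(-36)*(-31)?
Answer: -79050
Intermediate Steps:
-39990 - 35*(-36)*(-31) = -39990 + 1260*(-31) = -39990 - 39060 = -79050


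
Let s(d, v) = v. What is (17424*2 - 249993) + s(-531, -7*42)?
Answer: -215439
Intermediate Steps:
(17424*2 - 249993) + s(-531, -7*42) = (17424*2 - 249993) - 7*42 = (34848 - 249993) - 294 = -215145 - 294 = -215439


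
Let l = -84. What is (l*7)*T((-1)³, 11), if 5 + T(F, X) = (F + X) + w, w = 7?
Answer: -7056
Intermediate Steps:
T(F, X) = 2 + F + X (T(F, X) = -5 + ((F + X) + 7) = -5 + (7 + F + X) = 2 + F + X)
(l*7)*T((-1)³, 11) = (-84*7)*(2 + (-1)³ + 11) = -588*(2 - 1 + 11) = -588*12 = -7056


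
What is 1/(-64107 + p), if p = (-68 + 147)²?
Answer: -1/57866 ≈ -1.7281e-5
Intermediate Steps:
p = 6241 (p = 79² = 6241)
1/(-64107 + p) = 1/(-64107 + 6241) = 1/(-57866) = -1/57866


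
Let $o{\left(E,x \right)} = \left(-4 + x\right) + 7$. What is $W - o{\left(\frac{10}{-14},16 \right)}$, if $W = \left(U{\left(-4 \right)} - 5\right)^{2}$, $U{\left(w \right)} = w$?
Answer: $62$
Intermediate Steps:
$o{\left(E,x \right)} = 3 + x$
$W = 81$ ($W = \left(-4 - 5\right)^{2} = \left(-9\right)^{2} = 81$)
$W - o{\left(\frac{10}{-14},16 \right)} = 81 - \left(3 + 16\right) = 81 - 19 = 62$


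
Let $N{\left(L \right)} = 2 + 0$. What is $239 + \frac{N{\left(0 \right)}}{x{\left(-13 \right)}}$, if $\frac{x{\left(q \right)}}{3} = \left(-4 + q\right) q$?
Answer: $\frac{158459}{663} \approx 239.0$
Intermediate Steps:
$N{\left(L \right)} = 2$
$x{\left(q \right)} = 3 q \left(-4 + q\right)$ ($x{\left(q \right)} = 3 \left(-4 + q\right) q = 3 q \left(-4 + q\right)$)
$239 + \frac{N{\left(0 \right)}}{x{\left(-13 \right)}} = 239 + \frac{2}{3 \left(-13\right) \left(-4 - 13\right)} = 239 + \frac{2}{3 \left(-13\right) \left(-17\right)} = 239 + \frac{2}{663} = \frac{158459}{663}$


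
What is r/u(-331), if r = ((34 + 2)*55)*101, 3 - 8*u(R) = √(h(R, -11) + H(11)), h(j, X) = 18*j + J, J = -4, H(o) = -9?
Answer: 239976/299 + 79992*I*√5971/299 ≈ 802.6 + 20673.0*I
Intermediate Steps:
h(j, X) = -4 + 18*j (h(j, X) = 18*j - 4 = -4 + 18*j)
u(R) = 3/8 - √(-13 + 18*R)/8 (u(R) = 3/8 - √((-4 + 18*R) - 9)/8 = 3/8 - √(-13 + 18*R)/8)
r = 199980 (r = (36*55)*101 = 1980*101 = 199980)
r/u(-331) = 199980/(3/8 - √(-13 + 18*(-331))/8) = 199980/(3/8 - √(-13 - 5958)/8) = 199980/(3/8 - I*√5971/8)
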